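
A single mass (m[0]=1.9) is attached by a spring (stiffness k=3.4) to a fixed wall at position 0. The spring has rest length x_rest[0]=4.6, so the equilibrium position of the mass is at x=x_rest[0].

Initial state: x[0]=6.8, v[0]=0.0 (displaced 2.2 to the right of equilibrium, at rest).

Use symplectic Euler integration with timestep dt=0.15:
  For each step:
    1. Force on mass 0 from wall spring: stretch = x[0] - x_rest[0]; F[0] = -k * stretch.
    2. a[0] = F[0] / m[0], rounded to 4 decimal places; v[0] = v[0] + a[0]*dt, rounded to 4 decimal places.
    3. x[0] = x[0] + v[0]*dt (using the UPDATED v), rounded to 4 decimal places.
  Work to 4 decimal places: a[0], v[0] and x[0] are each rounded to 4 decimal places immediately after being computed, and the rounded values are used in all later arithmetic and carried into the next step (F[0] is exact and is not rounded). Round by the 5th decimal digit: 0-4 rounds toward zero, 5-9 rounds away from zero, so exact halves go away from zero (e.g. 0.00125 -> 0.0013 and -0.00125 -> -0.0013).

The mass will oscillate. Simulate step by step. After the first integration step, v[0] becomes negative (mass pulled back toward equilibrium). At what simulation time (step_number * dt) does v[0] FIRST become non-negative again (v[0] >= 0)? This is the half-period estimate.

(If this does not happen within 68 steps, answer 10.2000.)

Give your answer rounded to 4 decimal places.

Step 0: x=[6.8000] v=[0.0000]
Step 1: x=[6.7114] v=[-0.5905]
Step 2: x=[6.5378] v=[-1.1572]
Step 3: x=[6.2862] v=[-1.6773]
Step 4: x=[5.9667] v=[-2.1299]
Step 5: x=[5.5922] v=[-2.4968]
Step 6: x=[5.1777] v=[-2.7631]
Step 7: x=[4.7400] v=[-2.9182]
Step 8: x=[4.2966] v=[-2.9558]
Step 9: x=[3.8654] v=[-2.8744]
Step 10: x=[3.4638] v=[-2.6772]
Step 11: x=[3.1080] v=[-2.3722]
Step 12: x=[2.8122] v=[-1.9717]
Step 13: x=[2.5884] v=[-1.4918]
Step 14: x=[2.4456] v=[-0.9518]
Step 15: x=[2.3896] v=[-0.3735]
Step 16: x=[2.4226] v=[0.2198]
First v>=0 after going negative at step 16, time=2.4000

Answer: 2.4000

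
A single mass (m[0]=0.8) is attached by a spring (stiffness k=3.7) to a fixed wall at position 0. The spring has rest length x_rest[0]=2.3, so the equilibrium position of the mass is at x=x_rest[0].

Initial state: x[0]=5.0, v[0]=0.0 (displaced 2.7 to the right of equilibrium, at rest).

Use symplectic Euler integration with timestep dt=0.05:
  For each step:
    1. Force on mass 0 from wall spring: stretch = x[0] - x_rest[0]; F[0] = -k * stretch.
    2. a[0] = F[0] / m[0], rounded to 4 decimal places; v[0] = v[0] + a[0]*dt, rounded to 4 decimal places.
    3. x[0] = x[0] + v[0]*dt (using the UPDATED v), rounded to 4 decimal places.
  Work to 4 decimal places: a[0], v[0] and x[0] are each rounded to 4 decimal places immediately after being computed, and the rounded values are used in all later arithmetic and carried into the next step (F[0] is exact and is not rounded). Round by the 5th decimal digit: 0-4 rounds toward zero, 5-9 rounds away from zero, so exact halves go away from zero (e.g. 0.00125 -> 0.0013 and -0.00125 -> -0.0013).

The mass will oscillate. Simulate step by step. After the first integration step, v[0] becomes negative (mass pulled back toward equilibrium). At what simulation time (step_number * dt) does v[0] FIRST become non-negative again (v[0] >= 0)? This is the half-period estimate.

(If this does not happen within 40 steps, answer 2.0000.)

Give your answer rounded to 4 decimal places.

Step 0: x=[5.0000] v=[0.0000]
Step 1: x=[4.9688] v=[-0.6244]
Step 2: x=[4.9067] v=[-1.2416]
Step 3: x=[4.8145] v=[-1.8444]
Step 4: x=[4.6932] v=[-2.4259]
Step 5: x=[4.5442] v=[-2.9793]
Step 6: x=[4.3693] v=[-3.4983]
Step 7: x=[4.1705] v=[-3.9768]
Step 8: x=[3.9500] v=[-4.4094]
Step 9: x=[3.7105] v=[-4.7910]
Step 10: x=[3.4546] v=[-5.1172]
Step 11: x=[3.1854] v=[-5.3842]
Step 12: x=[2.9060] v=[-5.5890]
Step 13: x=[2.6195] v=[-5.7291]
Step 14: x=[2.3294] v=[-5.8030]
Step 15: x=[2.0389] v=[-5.8098]
Step 16: x=[1.7514] v=[-5.7494]
Step 17: x=[1.4703] v=[-5.6225]
Step 18: x=[1.1988] v=[-5.4306]
Step 19: x=[0.9400] v=[-5.1759]
Step 20: x=[0.6969] v=[-4.8614]
Step 21: x=[0.4724] v=[-4.4907]
Step 22: x=[0.2690] v=[-4.0681]
Step 23: x=[0.0891] v=[-3.5984]
Step 24: x=[-0.0653] v=[-3.0871]
Step 25: x=[-0.1923] v=[-2.5401]
Step 26: x=[-0.2905] v=[-1.9638]
Step 27: x=[-0.3587] v=[-1.3647]
Step 28: x=[-0.3962] v=[-0.7499]
Step 29: x=[-0.4025] v=[-0.1264]
Step 30: x=[-0.3776] v=[0.4986]
First v>=0 after going negative at step 30, time=1.5000

Answer: 1.5000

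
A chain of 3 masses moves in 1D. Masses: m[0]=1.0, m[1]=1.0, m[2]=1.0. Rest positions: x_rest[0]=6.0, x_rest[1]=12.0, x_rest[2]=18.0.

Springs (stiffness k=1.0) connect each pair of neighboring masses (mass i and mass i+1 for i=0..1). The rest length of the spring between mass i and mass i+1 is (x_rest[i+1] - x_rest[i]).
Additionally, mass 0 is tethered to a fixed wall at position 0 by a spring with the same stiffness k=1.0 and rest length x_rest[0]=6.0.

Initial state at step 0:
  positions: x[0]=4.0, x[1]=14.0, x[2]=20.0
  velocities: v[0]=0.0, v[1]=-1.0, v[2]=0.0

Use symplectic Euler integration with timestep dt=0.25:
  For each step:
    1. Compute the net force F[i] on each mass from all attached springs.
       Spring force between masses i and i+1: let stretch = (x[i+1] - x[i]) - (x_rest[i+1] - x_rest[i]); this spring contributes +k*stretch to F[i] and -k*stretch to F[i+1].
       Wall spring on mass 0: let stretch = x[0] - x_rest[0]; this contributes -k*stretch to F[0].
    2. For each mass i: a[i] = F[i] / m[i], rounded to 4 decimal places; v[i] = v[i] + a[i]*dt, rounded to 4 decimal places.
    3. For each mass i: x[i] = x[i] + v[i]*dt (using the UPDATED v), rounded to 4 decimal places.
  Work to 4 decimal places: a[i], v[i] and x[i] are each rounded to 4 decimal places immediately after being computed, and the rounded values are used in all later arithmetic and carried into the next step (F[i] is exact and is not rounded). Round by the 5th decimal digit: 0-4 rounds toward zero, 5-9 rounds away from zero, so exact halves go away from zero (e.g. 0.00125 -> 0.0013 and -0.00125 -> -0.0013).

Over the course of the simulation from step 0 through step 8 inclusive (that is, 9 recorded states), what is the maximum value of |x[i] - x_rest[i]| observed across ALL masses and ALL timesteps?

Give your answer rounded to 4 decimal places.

Answer: 2.1817

Derivation:
Step 0: x=[4.0000 14.0000 20.0000] v=[0.0000 -1.0000 0.0000]
Step 1: x=[4.3750 13.5000 20.0000] v=[1.5000 -2.0000 0.0000]
Step 2: x=[5.0469 12.8359 19.9688] v=[2.6875 -2.6563 -0.1250]
Step 3: x=[5.8902 12.1308 19.8668] v=[3.3730 -2.8203 -0.4082]
Step 4: x=[6.7554 11.5192 19.6563] v=[3.4606 -2.4465 -0.8422]
Step 5: x=[7.4961 11.1184 19.3122] v=[2.9627 -1.6032 -1.3765]
Step 6: x=[7.9947 11.0033 18.8310] v=[1.9943 -0.4603 -1.9250]
Step 7: x=[8.1817 11.1894 18.2355] v=[0.7478 0.7445 -2.3819]
Step 8: x=[8.0453 11.6279 17.5747] v=[-0.5457 1.7541 -2.6434]
Max displacement = 2.1817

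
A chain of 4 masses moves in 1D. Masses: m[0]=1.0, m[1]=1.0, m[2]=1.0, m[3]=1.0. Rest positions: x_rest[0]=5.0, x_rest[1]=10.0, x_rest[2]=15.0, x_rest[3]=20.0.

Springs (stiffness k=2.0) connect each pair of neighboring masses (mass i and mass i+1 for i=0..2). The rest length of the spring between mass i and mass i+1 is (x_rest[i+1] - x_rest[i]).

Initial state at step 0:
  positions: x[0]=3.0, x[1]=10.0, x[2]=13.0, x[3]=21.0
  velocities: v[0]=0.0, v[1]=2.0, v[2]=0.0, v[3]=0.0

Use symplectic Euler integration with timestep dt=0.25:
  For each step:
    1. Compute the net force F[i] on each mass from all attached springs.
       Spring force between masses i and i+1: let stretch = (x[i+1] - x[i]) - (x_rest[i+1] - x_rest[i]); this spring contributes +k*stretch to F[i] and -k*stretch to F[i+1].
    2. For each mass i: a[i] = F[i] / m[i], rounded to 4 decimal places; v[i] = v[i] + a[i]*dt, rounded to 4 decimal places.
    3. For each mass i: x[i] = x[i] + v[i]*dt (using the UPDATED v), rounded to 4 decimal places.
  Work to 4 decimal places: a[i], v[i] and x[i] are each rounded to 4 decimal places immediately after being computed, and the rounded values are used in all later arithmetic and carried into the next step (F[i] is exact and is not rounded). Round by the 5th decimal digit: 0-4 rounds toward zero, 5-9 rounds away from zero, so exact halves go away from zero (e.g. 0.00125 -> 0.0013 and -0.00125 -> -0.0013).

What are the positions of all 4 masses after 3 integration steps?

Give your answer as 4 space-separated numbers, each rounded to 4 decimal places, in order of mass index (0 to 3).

Step 0: x=[3.0000 10.0000 13.0000 21.0000] v=[0.0000 2.0000 0.0000 0.0000]
Step 1: x=[3.2500 10.0000 13.6250 20.6250] v=[1.0000 0.0000 2.5000 -1.5000]
Step 2: x=[3.7188 9.6094 14.6719 20.0000] v=[1.8750 -1.5625 4.1875 -2.5000]
Step 3: x=[4.2989 9.1153 15.7520 19.3340] v=[2.3203 -1.9766 4.3203 -2.6641]

Answer: 4.2989 9.1153 15.7520 19.3340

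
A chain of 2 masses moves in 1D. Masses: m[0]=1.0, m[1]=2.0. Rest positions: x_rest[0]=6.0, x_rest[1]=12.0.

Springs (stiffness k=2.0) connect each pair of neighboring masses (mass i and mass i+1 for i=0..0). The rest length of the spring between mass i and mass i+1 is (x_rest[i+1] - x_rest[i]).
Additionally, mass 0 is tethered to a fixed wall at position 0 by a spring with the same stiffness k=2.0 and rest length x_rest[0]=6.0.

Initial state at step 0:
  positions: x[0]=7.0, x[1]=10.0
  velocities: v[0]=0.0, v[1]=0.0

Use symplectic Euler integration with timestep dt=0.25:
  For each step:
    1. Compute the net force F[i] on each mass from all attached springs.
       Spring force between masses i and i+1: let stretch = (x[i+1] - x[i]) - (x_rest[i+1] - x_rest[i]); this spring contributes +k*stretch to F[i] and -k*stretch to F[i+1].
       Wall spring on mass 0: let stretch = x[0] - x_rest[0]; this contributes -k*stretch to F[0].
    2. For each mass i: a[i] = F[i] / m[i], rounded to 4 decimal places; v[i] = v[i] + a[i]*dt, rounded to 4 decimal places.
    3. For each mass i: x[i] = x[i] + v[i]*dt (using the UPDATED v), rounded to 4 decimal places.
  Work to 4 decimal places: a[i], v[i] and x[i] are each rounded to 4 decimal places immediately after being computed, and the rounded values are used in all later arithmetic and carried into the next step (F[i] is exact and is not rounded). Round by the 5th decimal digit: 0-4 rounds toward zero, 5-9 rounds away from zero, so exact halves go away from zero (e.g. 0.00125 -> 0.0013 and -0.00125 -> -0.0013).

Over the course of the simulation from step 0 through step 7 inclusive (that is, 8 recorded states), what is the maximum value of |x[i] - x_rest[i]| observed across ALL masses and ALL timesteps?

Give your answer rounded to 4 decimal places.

Answer: 2.3886

Derivation:
Step 0: x=[7.0000 10.0000] v=[0.0000 0.0000]
Step 1: x=[6.5000 10.1875] v=[-2.0000 0.7500]
Step 2: x=[5.6484 10.5195] v=[-3.4063 1.3281]
Step 3: x=[4.6997 10.9221] v=[-3.7950 1.6103]
Step 4: x=[3.9413 11.3108] v=[-3.0337 1.5547]
Step 5: x=[3.6114 11.6139] v=[-1.3196 1.2123]
Step 6: x=[3.8304 11.7918] v=[0.8760 0.7117]
Step 7: x=[4.5658 11.8472] v=[2.9415 0.2214]
Max displacement = 2.3886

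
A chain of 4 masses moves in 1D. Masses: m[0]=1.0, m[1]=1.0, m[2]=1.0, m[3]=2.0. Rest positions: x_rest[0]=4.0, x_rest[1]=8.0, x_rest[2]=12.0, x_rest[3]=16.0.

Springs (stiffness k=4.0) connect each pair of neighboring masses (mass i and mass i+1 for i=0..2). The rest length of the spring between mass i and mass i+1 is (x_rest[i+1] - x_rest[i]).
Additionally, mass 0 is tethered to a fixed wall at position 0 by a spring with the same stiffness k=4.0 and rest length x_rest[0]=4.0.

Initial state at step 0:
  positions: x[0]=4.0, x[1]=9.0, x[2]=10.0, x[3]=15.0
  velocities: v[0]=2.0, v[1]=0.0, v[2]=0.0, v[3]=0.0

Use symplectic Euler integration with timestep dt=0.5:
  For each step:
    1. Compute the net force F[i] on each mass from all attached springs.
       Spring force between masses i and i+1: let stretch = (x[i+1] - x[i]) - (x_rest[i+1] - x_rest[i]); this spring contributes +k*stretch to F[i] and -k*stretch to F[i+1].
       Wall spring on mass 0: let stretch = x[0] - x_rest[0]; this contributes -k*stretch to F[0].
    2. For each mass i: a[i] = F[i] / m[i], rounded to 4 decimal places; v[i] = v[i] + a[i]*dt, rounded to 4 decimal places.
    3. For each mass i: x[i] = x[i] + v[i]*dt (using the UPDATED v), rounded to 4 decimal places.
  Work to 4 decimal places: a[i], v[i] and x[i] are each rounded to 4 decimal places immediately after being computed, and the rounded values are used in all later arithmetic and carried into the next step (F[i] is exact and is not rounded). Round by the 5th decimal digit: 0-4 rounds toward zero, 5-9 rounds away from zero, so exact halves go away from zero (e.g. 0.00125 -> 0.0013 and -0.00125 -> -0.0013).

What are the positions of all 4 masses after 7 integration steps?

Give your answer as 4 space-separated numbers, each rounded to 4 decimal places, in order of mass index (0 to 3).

Answer: 3.6875 11.2188 10.8594 16.9297

Derivation:
Step 0: x=[4.0000 9.0000 10.0000 15.0000] v=[2.0000 0.0000 0.0000 0.0000]
Step 1: x=[6.0000 5.0000 14.0000 14.5000] v=[4.0000 -8.0000 8.0000 -1.0000]
Step 2: x=[1.0000 11.0000 9.5000 15.7500] v=[-10.0000 12.0000 -9.0000 2.5000]
Step 3: x=[5.0000 5.5000 12.7500 15.8750] v=[8.0000 -11.0000 6.5000 0.2500]
Step 4: x=[4.5000 6.7500 11.8750 16.4375] v=[-1.0000 2.5000 -1.7500 1.1250]
Step 5: x=[1.7500 10.8750 10.4375 16.7188] v=[-5.5000 8.2500 -2.8750 0.5625]
Step 6: x=[6.3750 5.4375 15.7188 15.8594] v=[9.2500 -10.8750 10.5626 -1.7188]
Step 7: x=[3.6875 11.2188 10.8594 16.9297] v=[-5.3750 11.5626 -9.7188 2.1406]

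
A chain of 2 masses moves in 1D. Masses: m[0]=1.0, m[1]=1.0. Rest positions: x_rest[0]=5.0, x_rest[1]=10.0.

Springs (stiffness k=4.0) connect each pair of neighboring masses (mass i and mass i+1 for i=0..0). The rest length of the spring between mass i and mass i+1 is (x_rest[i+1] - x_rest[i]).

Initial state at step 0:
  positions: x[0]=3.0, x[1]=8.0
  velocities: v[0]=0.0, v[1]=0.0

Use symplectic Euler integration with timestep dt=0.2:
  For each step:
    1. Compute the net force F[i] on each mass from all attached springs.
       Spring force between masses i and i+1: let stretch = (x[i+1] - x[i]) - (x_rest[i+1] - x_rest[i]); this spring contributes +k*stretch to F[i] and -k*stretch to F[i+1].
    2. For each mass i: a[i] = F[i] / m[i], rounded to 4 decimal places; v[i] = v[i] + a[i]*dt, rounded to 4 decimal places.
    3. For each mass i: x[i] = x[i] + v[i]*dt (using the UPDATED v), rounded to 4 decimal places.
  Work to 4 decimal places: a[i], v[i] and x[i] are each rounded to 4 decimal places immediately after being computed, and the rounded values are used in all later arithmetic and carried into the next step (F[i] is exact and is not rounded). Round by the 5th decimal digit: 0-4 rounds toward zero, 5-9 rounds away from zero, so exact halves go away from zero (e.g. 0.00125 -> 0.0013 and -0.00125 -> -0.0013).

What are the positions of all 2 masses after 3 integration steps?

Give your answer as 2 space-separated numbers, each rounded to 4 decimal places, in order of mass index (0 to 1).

Answer: 3.0000 8.0000

Derivation:
Step 0: x=[3.0000 8.0000] v=[0.0000 0.0000]
Step 1: x=[3.0000 8.0000] v=[0.0000 0.0000]
Step 2: x=[3.0000 8.0000] v=[0.0000 0.0000]
Step 3: x=[3.0000 8.0000] v=[0.0000 0.0000]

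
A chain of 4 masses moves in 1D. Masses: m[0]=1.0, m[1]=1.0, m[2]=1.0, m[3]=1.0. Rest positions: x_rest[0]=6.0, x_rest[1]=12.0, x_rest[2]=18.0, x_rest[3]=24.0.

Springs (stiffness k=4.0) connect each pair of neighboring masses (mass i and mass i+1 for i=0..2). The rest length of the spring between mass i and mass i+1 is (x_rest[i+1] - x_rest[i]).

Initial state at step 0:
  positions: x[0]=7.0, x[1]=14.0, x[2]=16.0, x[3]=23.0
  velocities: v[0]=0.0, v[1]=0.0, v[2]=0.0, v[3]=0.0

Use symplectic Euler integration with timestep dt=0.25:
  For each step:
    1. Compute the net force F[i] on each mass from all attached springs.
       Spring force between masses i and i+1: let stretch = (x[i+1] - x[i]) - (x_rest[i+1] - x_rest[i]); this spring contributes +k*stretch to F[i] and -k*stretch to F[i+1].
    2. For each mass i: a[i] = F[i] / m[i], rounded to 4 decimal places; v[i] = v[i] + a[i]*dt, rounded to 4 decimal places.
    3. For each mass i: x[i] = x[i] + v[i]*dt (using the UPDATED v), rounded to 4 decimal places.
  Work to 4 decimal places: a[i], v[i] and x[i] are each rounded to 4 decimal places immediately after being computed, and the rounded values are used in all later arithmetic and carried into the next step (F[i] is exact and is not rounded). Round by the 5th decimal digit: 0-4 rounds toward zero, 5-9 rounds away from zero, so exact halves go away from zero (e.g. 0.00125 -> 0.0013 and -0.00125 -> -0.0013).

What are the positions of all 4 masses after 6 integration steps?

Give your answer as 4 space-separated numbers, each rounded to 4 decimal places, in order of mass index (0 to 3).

Answer: 4.0919 12.9962 17.0040 25.9083

Derivation:
Step 0: x=[7.0000 14.0000 16.0000 23.0000] v=[0.0000 0.0000 0.0000 0.0000]
Step 1: x=[7.2500 12.7500 17.2500 22.7500] v=[1.0000 -5.0000 5.0000 -1.0000]
Step 2: x=[7.3750 11.2500 18.7500 22.6250] v=[0.5000 -6.0000 6.0000 -0.5000]
Step 3: x=[6.9688 10.6563 19.3438 23.0313] v=[-1.6250 -2.3750 2.3750 1.6250]
Step 4: x=[5.9844 11.3126 18.6876 24.0157] v=[-3.9375 2.6250 -2.6250 3.9375]
Step 5: x=[4.8321 12.4806 17.5196 25.1681] v=[-4.6093 4.6718 -4.6719 4.6094]
Step 6: x=[4.0919 12.9962 17.0040 25.9083] v=[-2.9608 2.0623 -2.0624 2.9609]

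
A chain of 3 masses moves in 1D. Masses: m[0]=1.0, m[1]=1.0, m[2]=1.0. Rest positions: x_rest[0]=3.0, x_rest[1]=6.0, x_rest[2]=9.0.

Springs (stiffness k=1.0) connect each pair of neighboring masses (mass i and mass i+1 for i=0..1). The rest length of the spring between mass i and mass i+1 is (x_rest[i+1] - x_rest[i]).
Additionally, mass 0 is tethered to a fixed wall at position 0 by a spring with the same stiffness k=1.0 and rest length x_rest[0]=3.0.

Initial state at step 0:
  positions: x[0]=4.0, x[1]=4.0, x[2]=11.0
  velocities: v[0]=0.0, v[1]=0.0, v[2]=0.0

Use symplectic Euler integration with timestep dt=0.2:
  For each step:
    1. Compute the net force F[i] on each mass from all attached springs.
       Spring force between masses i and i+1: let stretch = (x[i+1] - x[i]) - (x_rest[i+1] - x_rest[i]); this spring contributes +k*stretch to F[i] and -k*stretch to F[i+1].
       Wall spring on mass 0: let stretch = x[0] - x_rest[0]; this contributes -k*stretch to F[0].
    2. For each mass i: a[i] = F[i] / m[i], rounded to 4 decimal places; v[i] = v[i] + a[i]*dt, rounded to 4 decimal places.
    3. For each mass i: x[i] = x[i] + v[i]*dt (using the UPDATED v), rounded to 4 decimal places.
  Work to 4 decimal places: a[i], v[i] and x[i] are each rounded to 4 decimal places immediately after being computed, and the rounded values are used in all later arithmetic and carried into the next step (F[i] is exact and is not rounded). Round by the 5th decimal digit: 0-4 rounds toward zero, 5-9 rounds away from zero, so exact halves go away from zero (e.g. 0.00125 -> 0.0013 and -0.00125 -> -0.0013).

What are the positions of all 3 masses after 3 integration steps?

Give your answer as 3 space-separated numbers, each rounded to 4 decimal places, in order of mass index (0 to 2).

Answer: 3.1567 5.5085 10.1259

Derivation:
Step 0: x=[4.0000 4.0000 11.0000] v=[0.0000 0.0000 0.0000]
Step 1: x=[3.8400 4.2800 10.8400] v=[-0.8000 1.4000 -0.8000]
Step 2: x=[3.5440 4.8048 10.5376] v=[-1.4800 2.6240 -1.5120]
Step 3: x=[3.1567 5.5085 10.1259] v=[-1.9366 3.5184 -2.0586]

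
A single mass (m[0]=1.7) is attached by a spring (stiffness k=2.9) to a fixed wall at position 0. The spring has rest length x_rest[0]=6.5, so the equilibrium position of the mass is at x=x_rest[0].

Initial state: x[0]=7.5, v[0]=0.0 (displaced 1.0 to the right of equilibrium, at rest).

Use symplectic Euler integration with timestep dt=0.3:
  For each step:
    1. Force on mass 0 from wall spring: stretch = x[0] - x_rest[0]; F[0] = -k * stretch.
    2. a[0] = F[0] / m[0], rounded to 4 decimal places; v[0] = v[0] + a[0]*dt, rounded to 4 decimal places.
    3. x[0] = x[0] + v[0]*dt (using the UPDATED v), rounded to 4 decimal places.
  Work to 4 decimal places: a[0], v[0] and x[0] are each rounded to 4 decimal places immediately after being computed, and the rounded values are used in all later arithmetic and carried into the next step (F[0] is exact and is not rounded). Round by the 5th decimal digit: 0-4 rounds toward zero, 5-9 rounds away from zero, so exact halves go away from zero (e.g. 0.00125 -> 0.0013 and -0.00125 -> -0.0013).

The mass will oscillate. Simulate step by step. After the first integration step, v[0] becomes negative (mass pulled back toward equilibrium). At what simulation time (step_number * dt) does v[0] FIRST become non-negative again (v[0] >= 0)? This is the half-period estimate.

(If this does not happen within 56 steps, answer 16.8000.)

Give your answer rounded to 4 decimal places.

Step 0: x=[7.5000] v=[0.0000]
Step 1: x=[7.3465] v=[-0.5118]
Step 2: x=[7.0630] v=[-0.9450]
Step 3: x=[6.6931] v=[-1.2331]
Step 4: x=[6.2935] v=[-1.3319]
Step 5: x=[5.9256] v=[-1.2262]
Step 6: x=[5.6459] v=[-0.9322]
Step 7: x=[5.4974] v=[-0.4951]
Step 8: x=[5.5028] v=[0.0180]
First v>=0 after going negative at step 8, time=2.4000

Answer: 2.4000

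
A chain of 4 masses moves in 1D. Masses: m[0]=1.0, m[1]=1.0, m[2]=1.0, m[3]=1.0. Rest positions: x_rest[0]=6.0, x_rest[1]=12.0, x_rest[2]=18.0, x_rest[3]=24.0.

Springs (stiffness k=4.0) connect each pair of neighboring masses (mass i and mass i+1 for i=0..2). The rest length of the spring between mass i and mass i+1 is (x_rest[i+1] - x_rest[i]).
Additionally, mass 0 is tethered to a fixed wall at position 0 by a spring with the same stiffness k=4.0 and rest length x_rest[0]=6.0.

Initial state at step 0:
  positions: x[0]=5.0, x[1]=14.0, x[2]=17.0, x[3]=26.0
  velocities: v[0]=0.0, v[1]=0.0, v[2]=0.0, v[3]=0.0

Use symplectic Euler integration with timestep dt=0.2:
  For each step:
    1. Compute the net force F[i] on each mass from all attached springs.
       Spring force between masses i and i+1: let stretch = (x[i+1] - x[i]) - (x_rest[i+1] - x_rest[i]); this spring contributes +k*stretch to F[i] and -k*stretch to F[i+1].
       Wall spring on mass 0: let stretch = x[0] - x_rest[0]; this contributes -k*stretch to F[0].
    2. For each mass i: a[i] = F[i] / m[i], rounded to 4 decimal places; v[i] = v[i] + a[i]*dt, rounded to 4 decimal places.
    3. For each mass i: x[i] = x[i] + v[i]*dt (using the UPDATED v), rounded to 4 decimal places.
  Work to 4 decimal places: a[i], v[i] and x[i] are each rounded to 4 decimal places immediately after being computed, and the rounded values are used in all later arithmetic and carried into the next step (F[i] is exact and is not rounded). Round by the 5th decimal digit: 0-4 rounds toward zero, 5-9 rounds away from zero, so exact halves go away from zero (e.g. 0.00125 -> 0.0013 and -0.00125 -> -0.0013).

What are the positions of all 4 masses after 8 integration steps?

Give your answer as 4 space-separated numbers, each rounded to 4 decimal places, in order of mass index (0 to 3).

Step 0: x=[5.0000 14.0000 17.0000 26.0000] v=[0.0000 0.0000 0.0000 0.0000]
Step 1: x=[5.6400 13.0400 17.9600 25.5200] v=[3.2000 -4.8000 4.8000 -2.4000]
Step 2: x=[6.5616 11.6832 19.3424 24.7904] v=[4.6080 -6.7840 6.9120 -3.6480]
Step 3: x=[7.2528 10.7324 20.3710 24.1491] v=[3.4560 -4.7539 5.1430 -3.2064]
Step 4: x=[7.3403 10.7671 20.4619 23.8633] v=[0.4374 0.1733 0.4546 -1.4289]
Step 5: x=[6.8016 11.8046 19.5459 23.9933] v=[-2.6934 5.1877 -4.5801 0.6500]
Step 6: x=[5.9751 13.2803 18.1029 24.3717] v=[-4.1323 7.3783 -7.2152 1.8921]
Step 7: x=[5.3615 14.3587 16.8913 24.7071] v=[-3.0682 5.3922 -6.0582 1.6771]
Step 8: x=[5.3296 14.4028 16.5250 24.7520] v=[-0.1596 0.2205 -1.8316 0.2245]

Answer: 5.3296 14.4028 16.5250 24.7520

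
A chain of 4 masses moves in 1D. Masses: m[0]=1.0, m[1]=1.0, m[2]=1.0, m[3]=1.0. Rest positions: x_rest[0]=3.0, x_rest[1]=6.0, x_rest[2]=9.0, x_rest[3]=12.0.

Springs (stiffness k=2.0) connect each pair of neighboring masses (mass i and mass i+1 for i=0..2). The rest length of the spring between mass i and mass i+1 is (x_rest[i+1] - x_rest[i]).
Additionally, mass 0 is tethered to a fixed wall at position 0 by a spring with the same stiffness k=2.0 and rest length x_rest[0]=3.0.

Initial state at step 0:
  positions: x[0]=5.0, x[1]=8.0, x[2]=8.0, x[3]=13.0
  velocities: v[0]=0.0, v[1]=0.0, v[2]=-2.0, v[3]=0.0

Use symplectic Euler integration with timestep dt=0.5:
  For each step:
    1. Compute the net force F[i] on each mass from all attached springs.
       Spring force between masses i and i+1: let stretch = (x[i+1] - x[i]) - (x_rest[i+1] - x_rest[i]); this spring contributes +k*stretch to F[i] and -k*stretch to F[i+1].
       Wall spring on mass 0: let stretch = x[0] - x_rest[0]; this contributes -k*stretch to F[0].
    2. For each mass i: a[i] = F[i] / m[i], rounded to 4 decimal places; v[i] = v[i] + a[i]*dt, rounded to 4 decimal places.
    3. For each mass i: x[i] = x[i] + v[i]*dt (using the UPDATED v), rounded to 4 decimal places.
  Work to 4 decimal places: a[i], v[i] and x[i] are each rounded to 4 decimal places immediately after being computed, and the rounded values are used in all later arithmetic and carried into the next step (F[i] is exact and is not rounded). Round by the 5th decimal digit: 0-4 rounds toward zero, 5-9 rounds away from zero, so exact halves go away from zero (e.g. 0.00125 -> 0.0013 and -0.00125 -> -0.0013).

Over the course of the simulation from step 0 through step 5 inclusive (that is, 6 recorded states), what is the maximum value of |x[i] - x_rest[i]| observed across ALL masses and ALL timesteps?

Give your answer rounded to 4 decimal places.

Answer: 2.3437

Derivation:
Step 0: x=[5.0000 8.0000 8.0000 13.0000] v=[0.0000 0.0000 -2.0000 0.0000]
Step 1: x=[4.0000 6.5000 9.5000 12.0000] v=[-2.0000 -3.0000 3.0000 -2.0000]
Step 2: x=[2.2500 5.2500 10.7500 11.2500] v=[-3.5000 -2.5000 2.5000 -1.5000]
Step 3: x=[0.8750 5.2500 9.5000 11.7500] v=[-2.7500 0.0000 -2.5000 1.0000]
Step 4: x=[1.2500 5.1875 7.2500 12.6250] v=[0.7500 -0.1250 -4.5000 1.7500]
Step 5: x=[2.9688 4.1875 6.6563 12.3125] v=[3.4375 -2.0000 -1.1875 -0.6250]
Max displacement = 2.3437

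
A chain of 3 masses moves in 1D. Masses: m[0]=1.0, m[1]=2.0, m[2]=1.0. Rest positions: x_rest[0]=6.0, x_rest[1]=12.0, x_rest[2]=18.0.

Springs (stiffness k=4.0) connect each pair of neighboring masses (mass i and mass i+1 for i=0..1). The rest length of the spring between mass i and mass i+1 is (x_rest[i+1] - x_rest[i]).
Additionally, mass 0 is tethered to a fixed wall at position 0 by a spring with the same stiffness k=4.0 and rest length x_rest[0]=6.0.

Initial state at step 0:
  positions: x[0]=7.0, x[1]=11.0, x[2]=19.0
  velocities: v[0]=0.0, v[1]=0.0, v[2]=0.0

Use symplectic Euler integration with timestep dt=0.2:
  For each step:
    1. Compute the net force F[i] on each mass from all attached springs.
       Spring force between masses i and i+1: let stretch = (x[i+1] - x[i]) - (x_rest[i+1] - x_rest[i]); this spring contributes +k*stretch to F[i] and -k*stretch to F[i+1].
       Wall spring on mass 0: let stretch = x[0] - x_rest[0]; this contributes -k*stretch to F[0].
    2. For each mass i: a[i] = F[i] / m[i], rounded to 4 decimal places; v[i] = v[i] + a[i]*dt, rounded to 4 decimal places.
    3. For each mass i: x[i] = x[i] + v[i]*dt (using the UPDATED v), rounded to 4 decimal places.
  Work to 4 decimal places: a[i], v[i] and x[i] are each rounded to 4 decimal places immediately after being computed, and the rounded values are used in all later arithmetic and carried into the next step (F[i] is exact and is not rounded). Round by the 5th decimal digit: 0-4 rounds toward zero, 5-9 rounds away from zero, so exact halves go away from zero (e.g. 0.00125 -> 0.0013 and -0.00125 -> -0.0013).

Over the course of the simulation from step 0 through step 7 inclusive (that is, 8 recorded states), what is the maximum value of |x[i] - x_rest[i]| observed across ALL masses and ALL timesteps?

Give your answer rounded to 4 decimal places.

Answer: 1.2820

Derivation:
Step 0: x=[7.0000 11.0000 19.0000] v=[0.0000 0.0000 0.0000]
Step 1: x=[6.5200 11.3200 18.6800] v=[-2.4000 1.6000 -1.6000]
Step 2: x=[5.7648 11.8448 18.1424] v=[-3.7760 2.6240 -2.6880]
Step 3: x=[5.0600 12.3870 17.5572] v=[-3.5238 2.7110 -2.9261]
Step 4: x=[4.7180 12.7567 17.1047] v=[-1.7102 1.8483 -2.2623]
Step 5: x=[4.9073 12.8311 16.9166] v=[0.9464 0.3720 -0.9407]
Step 6: x=[5.5792 12.5984 17.0348] v=[3.3596 -1.1633 0.5909]
Step 7: x=[6.4815 12.1591 17.4032] v=[4.5116 -2.1964 1.8418]
Max displacement = 1.2820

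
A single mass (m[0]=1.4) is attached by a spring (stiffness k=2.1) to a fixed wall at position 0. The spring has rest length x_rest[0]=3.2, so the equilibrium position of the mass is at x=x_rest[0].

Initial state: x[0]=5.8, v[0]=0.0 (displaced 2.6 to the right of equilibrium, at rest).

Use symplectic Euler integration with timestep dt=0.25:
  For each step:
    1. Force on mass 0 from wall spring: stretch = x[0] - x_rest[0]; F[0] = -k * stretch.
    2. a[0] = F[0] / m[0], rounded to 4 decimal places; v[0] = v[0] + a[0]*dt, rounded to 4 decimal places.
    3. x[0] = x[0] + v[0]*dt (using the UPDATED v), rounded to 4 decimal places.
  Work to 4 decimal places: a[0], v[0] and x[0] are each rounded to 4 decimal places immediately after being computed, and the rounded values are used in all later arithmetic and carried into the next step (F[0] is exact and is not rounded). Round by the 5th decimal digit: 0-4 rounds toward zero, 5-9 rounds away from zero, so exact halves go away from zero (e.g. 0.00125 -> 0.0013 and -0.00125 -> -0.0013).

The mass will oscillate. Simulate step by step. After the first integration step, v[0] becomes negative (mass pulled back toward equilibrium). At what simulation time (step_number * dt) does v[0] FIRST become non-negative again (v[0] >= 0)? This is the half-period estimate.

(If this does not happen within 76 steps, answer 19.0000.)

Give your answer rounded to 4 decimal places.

Step 0: x=[5.8000] v=[0.0000]
Step 1: x=[5.5563] v=[-0.9750]
Step 2: x=[5.0917] v=[-1.8586]
Step 3: x=[4.4497] v=[-2.5680]
Step 4: x=[3.6905] v=[-3.0367]
Step 5: x=[2.8853] v=[-3.2207]
Step 6: x=[2.1096] v=[-3.1027]
Step 7: x=[1.4362] v=[-2.6938]
Step 8: x=[0.9281] v=[-2.0324]
Step 9: x=[0.6330] v=[-1.1804]
Step 10: x=[0.5786] v=[-0.2178]
Step 11: x=[0.7699] v=[0.7652]
First v>=0 after going negative at step 11, time=2.7500

Answer: 2.7500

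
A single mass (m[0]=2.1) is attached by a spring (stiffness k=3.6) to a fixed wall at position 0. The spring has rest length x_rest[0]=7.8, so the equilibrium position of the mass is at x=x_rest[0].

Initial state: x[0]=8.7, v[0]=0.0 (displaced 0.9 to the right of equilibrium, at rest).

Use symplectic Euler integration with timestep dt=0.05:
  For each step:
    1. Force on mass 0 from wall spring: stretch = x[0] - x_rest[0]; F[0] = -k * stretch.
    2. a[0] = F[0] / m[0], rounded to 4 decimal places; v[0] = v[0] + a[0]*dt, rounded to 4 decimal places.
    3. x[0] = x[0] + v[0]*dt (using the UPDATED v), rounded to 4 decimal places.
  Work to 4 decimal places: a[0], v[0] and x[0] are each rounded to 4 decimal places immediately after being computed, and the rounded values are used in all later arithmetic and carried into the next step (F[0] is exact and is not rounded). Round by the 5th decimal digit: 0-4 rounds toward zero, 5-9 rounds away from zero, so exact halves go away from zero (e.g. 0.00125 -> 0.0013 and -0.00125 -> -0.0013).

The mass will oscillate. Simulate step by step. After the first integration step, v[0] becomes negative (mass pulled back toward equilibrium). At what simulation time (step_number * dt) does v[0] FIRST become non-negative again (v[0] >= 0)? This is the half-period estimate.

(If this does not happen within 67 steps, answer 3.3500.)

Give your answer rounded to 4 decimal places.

Answer: 2.4000

Derivation:
Step 0: x=[8.7000] v=[0.0000]
Step 1: x=[8.6961] v=[-0.0771]
Step 2: x=[8.6884] v=[-0.1539]
Step 3: x=[8.6769] v=[-0.2301]
Step 4: x=[8.6616] v=[-0.3053]
Step 5: x=[8.6426] v=[-0.3792]
Step 6: x=[8.6200] v=[-0.4514]
Step 7: x=[8.5939] v=[-0.5217]
Step 8: x=[8.5644] v=[-0.5898]
Step 9: x=[8.5316] v=[-0.6553]
Step 10: x=[8.4957] v=[-0.7180]
Step 11: x=[8.4568] v=[-0.7776]
Step 12: x=[8.4151] v=[-0.8339]
Step 13: x=[8.3708] v=[-0.8866]
Step 14: x=[8.3240] v=[-0.9355]
Step 15: x=[8.2750] v=[-0.9804]
Step 16: x=[8.2239] v=[-1.0211]
Step 17: x=[8.1710] v=[-1.0574]
Step 18: x=[8.1165] v=[-1.0892]
Step 19: x=[8.0607] v=[-1.1163]
Step 20: x=[8.0038] v=[-1.1386]
Step 21: x=[7.9460] v=[-1.1561]
Step 22: x=[7.8876] v=[-1.1686]
Step 23: x=[7.8288] v=[-1.1761]
Step 24: x=[7.7699] v=[-1.1786]
Step 25: x=[7.7111] v=[-1.1760]
Step 26: x=[7.6527] v=[-1.1684]
Step 27: x=[7.5949] v=[-1.1558]
Step 28: x=[7.5380] v=[-1.1382]
Step 29: x=[7.4822] v=[-1.1157]
Step 30: x=[7.4278] v=[-1.0885]
Step 31: x=[7.3750] v=[-1.0566]
Step 32: x=[7.3240] v=[-1.0202]
Step 33: x=[7.2750] v=[-0.9794]
Step 34: x=[7.2283] v=[-0.9344]
Step 35: x=[7.1840] v=[-0.8854]
Step 36: x=[7.1424] v=[-0.8326]
Step 37: x=[7.1036] v=[-0.7762]
Step 38: x=[7.0678] v=[-0.7165]
Step 39: x=[7.0351] v=[-0.6537]
Step 40: x=[7.0057] v=[-0.5881]
Step 41: x=[6.9797] v=[-0.5200]
Step 42: x=[6.9572] v=[-0.4497]
Step 43: x=[6.9383] v=[-0.3775]
Step 44: x=[6.9231] v=[-0.3036]
Step 45: x=[6.9117] v=[-0.2284]
Step 46: x=[6.9041] v=[-0.1523]
Step 47: x=[6.9003] v=[-0.0755]
Step 48: x=[6.9004] v=[0.0016]
First v>=0 after going negative at step 48, time=2.4000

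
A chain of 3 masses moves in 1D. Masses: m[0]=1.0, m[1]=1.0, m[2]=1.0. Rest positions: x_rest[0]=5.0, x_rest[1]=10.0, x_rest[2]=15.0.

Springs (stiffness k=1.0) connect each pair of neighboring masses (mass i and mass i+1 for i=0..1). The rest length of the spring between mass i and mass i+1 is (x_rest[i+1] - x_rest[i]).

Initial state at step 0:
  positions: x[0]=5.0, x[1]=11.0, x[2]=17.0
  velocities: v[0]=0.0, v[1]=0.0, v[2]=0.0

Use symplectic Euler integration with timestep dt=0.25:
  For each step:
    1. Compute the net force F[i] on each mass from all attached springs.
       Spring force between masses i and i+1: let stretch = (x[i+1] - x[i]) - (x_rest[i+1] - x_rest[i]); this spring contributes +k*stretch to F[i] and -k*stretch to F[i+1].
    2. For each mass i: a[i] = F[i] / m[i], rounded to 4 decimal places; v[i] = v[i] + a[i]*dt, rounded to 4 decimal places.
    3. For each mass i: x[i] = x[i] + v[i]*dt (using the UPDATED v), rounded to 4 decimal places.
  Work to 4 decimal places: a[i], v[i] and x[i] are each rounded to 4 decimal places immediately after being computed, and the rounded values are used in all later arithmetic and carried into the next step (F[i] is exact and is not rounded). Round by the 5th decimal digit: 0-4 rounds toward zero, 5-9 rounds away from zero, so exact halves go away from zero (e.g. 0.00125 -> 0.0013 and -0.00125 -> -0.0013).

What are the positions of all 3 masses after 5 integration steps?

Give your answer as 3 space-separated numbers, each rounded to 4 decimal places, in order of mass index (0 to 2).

Step 0: x=[5.0000 11.0000 17.0000] v=[0.0000 0.0000 0.0000]
Step 1: x=[5.0625 11.0000 16.9375] v=[0.2500 0.0000 -0.2500]
Step 2: x=[5.1836 11.0000 16.8164] v=[0.4844 0.0000 -0.4844]
Step 3: x=[5.3557 11.0000 16.6443] v=[0.6885 0.0000 -0.6885]
Step 4: x=[5.5681 11.0000 16.4319] v=[0.8496 0.0000 -0.8496]
Step 5: x=[5.8075 11.0000 16.1925] v=[0.9576 0.0000 -0.9576]

Answer: 5.8075 11.0000 16.1925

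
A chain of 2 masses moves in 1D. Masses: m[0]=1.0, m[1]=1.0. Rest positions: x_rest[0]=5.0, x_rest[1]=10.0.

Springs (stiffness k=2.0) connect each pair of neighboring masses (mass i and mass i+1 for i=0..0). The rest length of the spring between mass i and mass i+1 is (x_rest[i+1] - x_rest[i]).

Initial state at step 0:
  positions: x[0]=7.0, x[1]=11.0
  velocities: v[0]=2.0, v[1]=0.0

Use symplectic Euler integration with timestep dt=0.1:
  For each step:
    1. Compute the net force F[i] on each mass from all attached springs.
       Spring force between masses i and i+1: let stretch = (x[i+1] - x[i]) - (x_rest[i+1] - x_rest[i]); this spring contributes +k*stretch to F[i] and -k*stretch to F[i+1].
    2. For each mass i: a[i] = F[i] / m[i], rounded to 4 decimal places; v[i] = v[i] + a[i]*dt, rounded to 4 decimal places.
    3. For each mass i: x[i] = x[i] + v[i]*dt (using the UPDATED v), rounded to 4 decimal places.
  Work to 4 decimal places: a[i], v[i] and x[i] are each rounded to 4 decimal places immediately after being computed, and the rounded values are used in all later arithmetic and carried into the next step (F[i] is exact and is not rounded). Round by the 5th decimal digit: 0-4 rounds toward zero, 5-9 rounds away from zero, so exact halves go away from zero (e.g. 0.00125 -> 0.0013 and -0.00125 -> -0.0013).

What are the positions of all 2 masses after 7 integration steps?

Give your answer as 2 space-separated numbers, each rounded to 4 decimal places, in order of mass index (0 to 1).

Step 0: x=[7.0000 11.0000] v=[2.0000 0.0000]
Step 1: x=[7.1800 11.0200] v=[1.8000 0.2000]
Step 2: x=[7.3368 11.0632] v=[1.5680 0.4320]
Step 3: x=[7.4681 11.1319] v=[1.3133 0.6867]
Step 4: x=[7.5727 11.2273] v=[1.0461 0.9539]
Step 5: x=[7.6504 11.3496] v=[0.7770 1.2230]
Step 6: x=[7.7021 11.4979] v=[0.5168 1.4832]
Step 7: x=[7.7297 11.6703] v=[0.2760 1.7240]

Answer: 7.7297 11.6703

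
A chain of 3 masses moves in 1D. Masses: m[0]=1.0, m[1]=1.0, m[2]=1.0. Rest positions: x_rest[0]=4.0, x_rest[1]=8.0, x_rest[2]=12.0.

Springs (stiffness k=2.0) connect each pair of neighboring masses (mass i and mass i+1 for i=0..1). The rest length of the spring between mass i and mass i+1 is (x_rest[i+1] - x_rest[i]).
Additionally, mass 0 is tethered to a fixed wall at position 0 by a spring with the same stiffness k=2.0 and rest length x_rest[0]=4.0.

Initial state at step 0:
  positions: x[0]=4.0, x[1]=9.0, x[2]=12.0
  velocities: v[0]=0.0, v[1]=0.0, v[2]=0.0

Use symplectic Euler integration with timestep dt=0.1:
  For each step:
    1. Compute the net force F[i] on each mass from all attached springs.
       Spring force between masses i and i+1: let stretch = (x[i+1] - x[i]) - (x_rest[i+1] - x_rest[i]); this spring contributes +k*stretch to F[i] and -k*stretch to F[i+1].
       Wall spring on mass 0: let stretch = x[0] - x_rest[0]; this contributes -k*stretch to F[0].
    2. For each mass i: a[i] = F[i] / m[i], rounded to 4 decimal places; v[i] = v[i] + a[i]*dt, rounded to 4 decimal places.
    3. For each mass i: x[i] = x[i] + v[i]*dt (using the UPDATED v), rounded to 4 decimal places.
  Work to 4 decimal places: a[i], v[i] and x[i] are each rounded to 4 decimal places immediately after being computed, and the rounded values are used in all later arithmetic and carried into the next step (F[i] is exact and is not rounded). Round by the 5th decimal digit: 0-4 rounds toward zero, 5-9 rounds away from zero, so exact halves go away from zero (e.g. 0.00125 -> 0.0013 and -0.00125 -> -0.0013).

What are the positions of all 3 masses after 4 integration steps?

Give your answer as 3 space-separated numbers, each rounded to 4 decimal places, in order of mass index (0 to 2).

Answer: 4.1768 8.6350 12.1825

Derivation:
Step 0: x=[4.0000 9.0000 12.0000] v=[0.0000 0.0000 0.0000]
Step 1: x=[4.0200 8.9600 12.0200] v=[0.2000 -0.4000 0.2000]
Step 2: x=[4.0584 8.8824 12.0588] v=[0.3840 -0.7760 0.3880]
Step 3: x=[4.1121 8.7719 12.1141] v=[0.5371 -1.1055 0.5527]
Step 4: x=[4.1768 8.6350 12.1825] v=[0.6466 -1.3690 0.6843]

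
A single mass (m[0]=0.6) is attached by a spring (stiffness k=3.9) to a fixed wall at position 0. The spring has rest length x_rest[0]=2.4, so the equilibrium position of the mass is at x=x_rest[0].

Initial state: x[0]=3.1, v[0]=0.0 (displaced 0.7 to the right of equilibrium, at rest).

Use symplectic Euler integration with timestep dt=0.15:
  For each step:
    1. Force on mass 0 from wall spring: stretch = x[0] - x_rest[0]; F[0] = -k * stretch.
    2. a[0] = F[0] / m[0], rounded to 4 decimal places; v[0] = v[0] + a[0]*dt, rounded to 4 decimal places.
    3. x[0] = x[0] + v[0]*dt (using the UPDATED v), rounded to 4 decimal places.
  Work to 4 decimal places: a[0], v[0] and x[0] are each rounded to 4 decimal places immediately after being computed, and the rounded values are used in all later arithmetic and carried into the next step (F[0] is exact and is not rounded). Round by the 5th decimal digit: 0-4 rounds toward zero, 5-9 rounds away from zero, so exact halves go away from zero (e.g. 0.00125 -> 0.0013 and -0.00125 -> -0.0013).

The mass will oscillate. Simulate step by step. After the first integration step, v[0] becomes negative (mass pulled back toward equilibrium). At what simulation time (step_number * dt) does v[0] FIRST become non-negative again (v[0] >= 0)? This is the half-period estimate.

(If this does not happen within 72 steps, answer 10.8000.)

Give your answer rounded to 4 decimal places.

Answer: 1.3500

Derivation:
Step 0: x=[3.1000] v=[0.0000]
Step 1: x=[2.9976] v=[-0.6825]
Step 2: x=[2.8078] v=[-1.2652]
Step 3: x=[2.5584] v=[-1.6628]
Step 4: x=[2.2858] v=[-1.8172]
Step 5: x=[2.0299] v=[-1.7059]
Step 6: x=[1.8282] v=[-1.3450]
Step 7: x=[1.7101] v=[-0.7875]
Step 8: x=[1.6929] v=[-0.1148]
Step 9: x=[1.7791] v=[0.5746]
First v>=0 after going negative at step 9, time=1.3500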